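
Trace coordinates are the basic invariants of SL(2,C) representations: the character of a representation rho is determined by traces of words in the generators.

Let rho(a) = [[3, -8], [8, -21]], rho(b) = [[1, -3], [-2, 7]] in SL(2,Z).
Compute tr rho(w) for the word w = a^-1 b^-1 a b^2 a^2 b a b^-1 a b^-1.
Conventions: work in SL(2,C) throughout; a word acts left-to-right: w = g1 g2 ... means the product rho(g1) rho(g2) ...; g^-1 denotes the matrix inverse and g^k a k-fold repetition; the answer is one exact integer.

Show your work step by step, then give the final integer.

41799374082

rho(a^-1) = [[-21, 8], [-8, 3]]
... * rho(b^-1) = [[7, 3], [2, 1]]  ->  [[-131, -55], [-50, -21]]
... * rho(a) = [[3, -8], [8, -21]]  ->  [[-833, 2203], [-318, 841]]
... * rho(b) = [[1, -3], [-2, 7]]  ->  [[-5239, 17920], [-2000, 6841]]
... * rho(b) = [[1, -3], [-2, 7]]  ->  [[-41079, 141157], [-15682, 53887]]
... * rho(a) = [[3, -8], [8, -21]]  ->  [[1006019, -2635665], [384050, -1006171]]
... * rho(a) = [[3, -8], [8, -21]]  ->  [[-18067263, 47300813], [-6897218, 18057191]]
... * rho(b) = [[1, -3], [-2, 7]]  ->  [[-112668889, 385307480], [-43011600, 147091991]]
... * rho(a) = [[3, -8], [8, -21]]  ->  [[2744453173, -7190105968], [1047701128, -2744839011]]
... * rho(b^-1) = [[7, 3], [2, 1]]  ->  [[4830960275, 1043253551], [1844229874, 398264373]]
... * rho(a) = [[3, -8], [8, -21]]  ->  [[22838909233, -60556006771], [8718804606, -23117390825]]
... * rho(b^-1) = [[7, 3], [2, 1]]  ->  [[38760351089, 7960720928], [14796850592, 3039022993]]
tr = 38760351089 + 3039022993 = 41799374082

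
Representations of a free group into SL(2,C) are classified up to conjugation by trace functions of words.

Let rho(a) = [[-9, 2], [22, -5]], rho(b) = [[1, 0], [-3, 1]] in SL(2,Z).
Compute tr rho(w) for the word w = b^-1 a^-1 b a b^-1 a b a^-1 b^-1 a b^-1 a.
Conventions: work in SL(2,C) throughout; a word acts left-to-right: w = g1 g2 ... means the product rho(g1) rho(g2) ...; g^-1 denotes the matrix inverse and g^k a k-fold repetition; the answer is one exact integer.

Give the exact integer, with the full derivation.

rho(b^-1) = [[1, 0], [3, 1]]
... * rho(a^-1) = [[-5, -2], [-22, -9]]  ->  [[-5, -2], [-37, -15]]
... * rho(b) = [[1, 0], [-3, 1]]  ->  [[1, -2], [8, -15]]
... * rho(a) = [[-9, 2], [22, -5]]  ->  [[-53, 12], [-402, 91]]
... * rho(b^-1) = [[1, 0], [3, 1]]  ->  [[-17, 12], [-129, 91]]
... * rho(a) = [[-9, 2], [22, -5]]  ->  [[417, -94], [3163, -713]]
... * rho(b) = [[1, 0], [-3, 1]]  ->  [[699, -94], [5302, -713]]
... * rho(a^-1) = [[-5, -2], [-22, -9]]  ->  [[-1427, -552], [-10824, -4187]]
... * rho(b^-1) = [[1, 0], [3, 1]]  ->  [[-3083, -552], [-23385, -4187]]
... * rho(a) = [[-9, 2], [22, -5]]  ->  [[15603, -3406], [118351, -25835]]
... * rho(b^-1) = [[1, 0], [3, 1]]  ->  [[5385, -3406], [40846, -25835]]
... * rho(a) = [[-9, 2], [22, -5]]  ->  [[-123397, 27800], [-935984, 210867]]
tr = -123397 + 210867 = 87470

87470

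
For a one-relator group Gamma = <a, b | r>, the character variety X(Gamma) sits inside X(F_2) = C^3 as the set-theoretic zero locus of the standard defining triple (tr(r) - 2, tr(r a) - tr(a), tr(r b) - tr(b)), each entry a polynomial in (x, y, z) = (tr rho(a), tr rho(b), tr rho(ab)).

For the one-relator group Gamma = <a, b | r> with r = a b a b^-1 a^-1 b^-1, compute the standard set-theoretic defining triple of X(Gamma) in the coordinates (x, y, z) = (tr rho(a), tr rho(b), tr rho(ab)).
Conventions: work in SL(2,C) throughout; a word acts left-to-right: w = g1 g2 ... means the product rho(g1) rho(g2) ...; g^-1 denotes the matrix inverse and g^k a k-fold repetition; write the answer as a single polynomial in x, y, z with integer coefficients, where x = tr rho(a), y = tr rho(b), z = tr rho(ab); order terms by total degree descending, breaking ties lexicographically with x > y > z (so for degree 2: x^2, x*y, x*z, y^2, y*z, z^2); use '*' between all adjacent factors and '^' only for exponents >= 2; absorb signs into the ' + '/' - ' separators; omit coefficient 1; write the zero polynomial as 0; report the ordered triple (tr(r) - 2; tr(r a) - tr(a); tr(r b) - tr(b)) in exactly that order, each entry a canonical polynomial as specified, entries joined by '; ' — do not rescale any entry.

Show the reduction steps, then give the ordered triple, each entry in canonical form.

x*y*z^2 - x^2*z - y^2*z - z^3 + x*y + 3*z - 2; x^2*y*z^2 - x^3*z - x*y^2*z - x*z^3 + x^2*y + 3*x*z - x - y; x - y

apply: tr(b a b) = tr(b) tr(a b) - tr(a)   [square of b] = y*z - x
tr(a b a b) = tr(b a) tr(b a) - tr(1)   [split at a repeated b] = z^2 - 2
tr(a b a) = tr(a) tr(b a) - tr(b)   [square of a] = x*z - y
use: tr(b a b a b) = tr(b) tr(a b a b) - tr(a b a)   [square of b] = y*z^2 - x*z - y
use: tr(b a b a b a) = tr(b a b a) tr(b a) - tr(a b)   [split at a repeated b] = z^3 - 3*z
apply: tr(a^-1 b a b a b) = tr(b a b a b) tr(a) - tr(b a b a b a)   [inverse elimination on a] = x*y*z^2 - x^2*z - z^3 - x*y + 3*z
apply: tr(a b a b^-1 a^-1 b) = tr(a^-1 b a b a) tr(b) - tr(a^-1 b a b a b)   [inverse elimination on b] = -x*y*z^2 + x^2*z + y^2*z + z^3 - 3*z
tr(a b a b^-1 a^-1 b^-1) = tr(a b a b^-1 a^-1) tr(b) - tr(a b a b^-1 a^-1 b)   [inverse elimination on b] = x*y*z^2 - x^2*z - y^2*z - z^3 + x*y + 3*z
use: tr(a b a b^-1) = tr(a b a) tr(b) - tr(a b a b) = x*y*z - y^2 - z^2 + 2
tr(a^2) = tr(a) tr(a) - tr(1) = x^2 - 2
use: tr(b a^2 b) = tr(b) tr(a^2 b) - tr(a^2) = x*y*z - x^2 - y^2 + 2
tr(b a b^2) = tr(b) tr(a b^2) - tr(a b) = y^2*z - x*y - z
apply: tr(b a^2 b a b) = tr(a) tr(b a b^2 a) - tr(b a b^2) = x*y*z^2 - x^2*z - y^2*z + z
use: tr(b a^2 b a b a) = tr(a) tr(b a b a b a) - tr(b a b a b) = x*z^3 - y*z^2 - 2*x*z + y
tr(a^-1 b a^2 b a b) = tr(b a^2 b a b) tr(a) - tr(b a^2 b a b a) = x^2*y*z^2 - x^3*z - x*y^2*z - x*z^3 + y*z^2 + 3*x*z - y
tr(a^2 b a b^-1 a^-1 b) = tr(a^-1 b a^2 b a) tr(b) - tr(a^-1 b a^2 b a b) = -x^2*y*z^2 + x^3*z + 2*x*y^2*z + x*z^3 - x^2*y - y^3 - y*z^2 - 3*x*z + 3*y
tr(a b a b^-1 a^-1 b^-1 a) = tr(a^2 b a b^-1 a^-1) tr(b) - tr(a^2 b a b^-1 a^-1 b) = x^2*y*z^2 - x^3*z - x*y^2*z - x*z^3 + x^2*y + 3*x*z - y
assemble the triple (tr(r) - 2; tr(r a) - x; tr(r b) - y)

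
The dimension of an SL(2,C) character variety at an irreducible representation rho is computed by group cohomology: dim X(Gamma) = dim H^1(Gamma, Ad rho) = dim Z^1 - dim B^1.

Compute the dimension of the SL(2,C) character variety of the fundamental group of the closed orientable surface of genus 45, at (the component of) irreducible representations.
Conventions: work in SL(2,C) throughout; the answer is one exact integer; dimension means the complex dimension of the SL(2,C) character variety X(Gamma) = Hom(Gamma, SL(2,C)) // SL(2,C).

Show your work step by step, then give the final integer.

264

Gamma = pi_1(Sigma_45) = < a_1, b_1, ..., a_45, b_45 | prod [a_i, b_i] > has 2g = 90 generators and 1 relator.
A cocycle assigns one sl_2 vector per generator subject to the relator condition d_2(z) = 0: dim of the unconstrained space is 3*2g = 270.
H^2 = coker(d_2) is dual to H^0 = 0 at irreducible rho (Poincare duality), so d_2 is onto: dim Z^1 = 267.
Coboundaries contribute dim B^1 = 3 (injective at irreducible rho).
dim X = dim H^1 = 267 - 3 = 264.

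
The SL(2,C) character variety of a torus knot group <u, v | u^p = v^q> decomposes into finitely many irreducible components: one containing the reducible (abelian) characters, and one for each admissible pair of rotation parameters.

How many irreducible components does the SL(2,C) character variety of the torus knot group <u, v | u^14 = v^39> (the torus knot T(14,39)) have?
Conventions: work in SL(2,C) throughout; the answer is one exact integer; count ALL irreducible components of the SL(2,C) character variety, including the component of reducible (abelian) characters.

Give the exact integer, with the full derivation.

248

Gamma = < u, v | u^14 = v^39 > (torus knot T(14,39)); the central element u^14 = v^39 acts as +I or -I in any irreducible SL(2,C) representation.
This locks tr(u) to 2*cos(pi*alpha/14), alpha in 1..13, and tr(v) to 2*cos(pi*beta/39), beta in 1..38, on each component of irreducible characters.
Consistency of u^14 = (-1)^alpha I with v^39 = (-1)^beta I forces alpha = beta (mod 2).
Enumerate parity-matched pairs: 7*19 odd-odd plus 6*19 even-even gives 247.
Total: 247 irreducible-character components + 1 reducible (abelian) component = 248.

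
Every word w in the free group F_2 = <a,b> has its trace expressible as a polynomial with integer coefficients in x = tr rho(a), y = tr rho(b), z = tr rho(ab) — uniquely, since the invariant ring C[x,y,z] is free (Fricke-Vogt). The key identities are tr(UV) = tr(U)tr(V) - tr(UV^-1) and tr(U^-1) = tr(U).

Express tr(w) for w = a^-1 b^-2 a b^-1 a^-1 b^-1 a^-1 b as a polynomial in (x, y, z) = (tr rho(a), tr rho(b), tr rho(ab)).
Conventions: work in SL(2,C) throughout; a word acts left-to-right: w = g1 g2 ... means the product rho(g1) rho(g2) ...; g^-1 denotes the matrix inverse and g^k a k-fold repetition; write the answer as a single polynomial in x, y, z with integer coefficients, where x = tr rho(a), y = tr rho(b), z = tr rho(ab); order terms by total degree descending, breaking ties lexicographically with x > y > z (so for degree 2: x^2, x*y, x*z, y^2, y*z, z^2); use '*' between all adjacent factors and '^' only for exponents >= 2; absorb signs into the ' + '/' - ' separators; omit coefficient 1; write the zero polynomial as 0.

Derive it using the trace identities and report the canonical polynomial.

x^2*y^3*z^2 - x^3*y^2*z - x*y^4*z - 2*x*y^2*z^3 + x^2*y*z^2 + y^3*z^2 + y*z^4 + 5*x*y^2*z - x^2*y - y^3 - 4*y*z^2 - x*z + 3*y

so trace(b^-1) = trace(b) = y
trace(b^-2) = trace(b^-1) * trace(b) - trace(1)   [inverse elimination on b] = y^2 - 2
trace(b^2 a) = trace(b) * trace(a b) - trace(a)   [square of b] = y*z - x
so trace(b a^2 b) = trace(a) * trace(b^2 a) - trace(b^2)   [square of a] = x*y*z - x^2 - y^2 + 2
trace(b a b a) = trace(b a) * trace(b a) - trace(1)   [split at a repeated b] = z^2 - 2
reduce: trace(b a^2 b a) = trace(a) * trace(b a b a) - trace(b a b)   [square of a] = x*z^2 - y*z - x
trace(a^-1 b a^2 b) = trace(b a^2 b) * trace(a) - trace(b a^2 b a)   [inverse elimination on a] = x^2*y*z - x^3 - x*y^2 - x*z^2 + y*z + 3*x
trace(a^-1 b a^2 b^-1) = trace(a^-1 b a^2) * trace(b) - trace(a^-1 b a^2 b)   [inverse elimination on b] = -x^2*y*z + x^3 + x*y^2 + x*z^2 - 3*x
reduce: trace(a b^-2 a^-1 b a) = trace(a^-1 b a^2 b^-1) * trace(b) - trace(a^-1 b a^2)   [inverse elimination on b] = -x^2*y^2*z + x^3*y + x*y^3 + x*y*z^2 - 3*x*y - z
reduce: trace(a b a) = trace(a) * trace(b a) - trace(b)   [square of a] = x*z - y
reduce: trace(b a b a b) = trace(b) * trace(a b a b) - trace(a b a)   [square of b] = y*z^2 - x*z - y
trace(b a b a b a) = trace(a b a b) * trace(a b) - trace(b a)   [split at a repeated a] = z^3 - 3*z
so trace(a^-1 b a b a b) = trace(b a b a b) * trace(a) - trace(b a b a b a)   [inverse elimination on a] = x*y*z^2 - x^2*z - z^3 - x*y + 3*z
so trace(a^-1 b a b a b^-1) = trace(a^-1 b a b a) * trace(b) - trace(a^-1 b a b a b)   [inverse elimination on b] = -x*y*z^2 + x^2*z + y^2*z + z^3 - 3*z
trace(a b^-2 a^-1 b a b) = trace(a^-1 b a b a b^-1) * trace(b) - trace(a^-1 b a b a)   [inverse elimination on b] = -x*y^2*z^2 + x^2*y*z + y^3*z + y*z^3 - 4*y*z + x
trace(b^-1 a b^-2 a^-1 b a) = trace(a b^-2 a^-1 b a) * trace(b) - trace(a b^-2 a^-1 b a b)   [inverse elimination on b] = -x^2*y^3*z + x^3*y^2 + x*y^4 + 2*x*y^2*z^2 - x^2*y*z - y^3*z - y*z^3 - 3*x*y^2 + 3*y*z - x
trace(b^-1 a^-1 b a^-1 b^-1 a b^-1) = trace(b^-1 a b^-2 a^-1 b) * trace(a) - trace(b^-1 a b^-2 a^-1 b a)   [inverse elimination on a] = x^2*y^3*z - x^3*y^2 - x*y^4 - 2*x*y^2*z^2 + x^2*y*z + y^3*z + y*z^3 + 4*x*y^2 - 3*y*z - x
reduce: trace(a b^-1) = trace(a) * trace(b) - trace(a b)   [inverse elimination on b] = x*y - z
reduce: trace(a^2) = trace(a) * trace(a) - trace(1)   [square of a] = x^2 - 2
trace(a^3) = trace(a) * trace(a^2) - trace(a)   [square of a] = x^3 - 3*x
reduce: trace(a^3 b) = trace(a) * trace(b a^2) - trace(b a)   [square of a] = x^2*z - x*y - z
so trace(a b^-1 a^2) = trace(a^3) * trace(b) - trace(a^3 b)   [inverse elimination on b] = x^3*y - x^2*z - 2*x*y + z
trace(a b a^3) = trace(a) * trace(a b a^2) - trace(a b a)   [square of a] = x^3*z - x^2*y - 2*x*z + y
so trace(a b a^3 b) = trace(a) * trace(b a b a^2) - trace(b a b a)   [square of a] = x^2*z^2 - x*y*z - x^2 - z^2 + 2
trace(a^2 b^-1 a b a) = trace(a b a^3) * trace(b) - trace(a b a^3 b)   [inverse elimination on b] = x^3*y*z - x^2*y^2 - x^2*z^2 - x*y*z + x^2 + y^2 + z^2 - 2
trace(a b a b a^2 b) = trace(a) * trace(b a b a b a) - trace(b a b a b)   [square of a] = x*z^3 - y*z^2 - 2*x*z + y
reduce: trace(a^2 b^-1 a b a b) = trace(a b a b a^2) * trace(b) - trace(a b a b a^2 b)   [inverse elimination on b] = x^2*y*z^2 - x*y^2*z - x*z^3 - x^2*y + 2*x*z + y
so trace(b a b^-1 a^2 b^-1 a) = trace(a^2 b^-1 a b a) * trace(b) - trace(a^2 b^-1 a b a b)   [inverse elimination on b] = x^3*y^2*z - x^2*y^3 - 2*x^2*y*z^2 + x*z^3 + 2*x^2*y + y^3 + y*z^2 - 2*x*z - 3*y
reduce: trace(b^-1 a^2 b^-1 a^-1 b a) = trace(b a b^-1 a^2 b^-1) * trace(a) - trace(b a b^-1 a^2 b^-1 a)   [inverse elimination on a] = -x^3*y^2*z + x^4*y + x^2*y^3 + 2*x^2*y*z^2 - x^3*z - x*z^3 - 4*x^2*y - y^3 - y*z^2 + 3*x*z + 3*y
so trace(a b^-1 a^-1 b a^-1 b^-1 a) = trace(b^-1 a^2 b^-1 a^-1 b) * trace(a) - trace(b^-1 a^2 b^-1 a^-1 b a)   [inverse elimination on a] = x^3*y^2*z - x^4*y - x^2*y^3 - 2*x^2*y*z^2 + x^3*z + x*z^3 + 5*x^2*y + y^3 + y*z^2 - 4*x*z - 3*y
trace(b a b^-1 a b) = trace(a b^2 a) * trace(b) - trace(a b^2 a b)   [inverse elimination on b] = x*y^2*z - x^2*y - y^3 - y*z^2 + x*z + 3*y
so trace(b a^2 b a b) = trace(b) * trace(a^2 b a b) - trace(a^2 b a)   [square of b] = x*y*z^2 - x^2*z - y^2*z + z
trace(a b a b a^-1 b a) = trace(b a^2 b a b) * trace(a) - trace(b a^2 b a b a)   [inverse elimination on a] = x^2*y*z^2 - x^3*z - x*y^2*z - x*z^3 + y*z^2 + 3*x*z - y
trace(b a b a b a b) = trace(b) * trace(a b a b a b) - trace(a b a b a)   [square of b] = y*z^3 - x*z^2 - 2*y*z + x
trace(b a b a b a b a) = trace(b a b a) * trace(b a b a) - trace(1)   [split at a repeated b] = z^4 - 4*z^2 + 2
reduce: trace(a b a b a^-1 b a b) = trace(b a b a b a b) * trace(a) - trace(b a b a b a b a)   [inverse elimination on a] = x*y*z^3 - x^2*z^2 - z^4 - 2*x*y*z + x^2 + 4*z^2 - 2
so trace(a^-1 b a b^-1 a b a b) = trace(a b a b a^-1 b a) * trace(b) - trace(a b a b a^-1 b a b)   [inverse elimination on b] = x^2*y^2*z^2 - x^3*y*z - x*y^3*z - 2*x*y*z^3 + x^2*z^2 + y^2*z^2 + z^4 + 5*x*y*z - x^2 - y^2 - 4*z^2 + 2
trace(b^-1 a b a b^-1 a^-1 b a) = trace(a^-1 b a b^-1 a b a) * trace(b) - trace(a^-1 b a b^-1 a b a b)   [inverse elimination on b] = -x^2*y^2*z^2 + x^3*y*z + 2*x*y^3*z + 2*x*y*z^3 - x^2*y^2 - x^2*z^2 - y^4 - 2*y^2*z^2 - z^4 - 4*x*y*z + x^2 + 4*y^2 + 4*z^2 - 2
trace(a b^-1 a^-1 b a^-1 b^-1 a b) = trace(b^-1 a b a b^-1 a^-1 b) * trace(a) - trace(b^-1 a b a b^-1 a^-1 b a)   [inverse elimination on a] = x^2*y^2*z^2 - x^3*y*z - 2*x*y^3*z - 2*x*y*z^3 + x^2*y^2 + x^2*z^2 + y^4 + 2*y^2*z^2 + z^4 + 4*x*y*z - 4*y^2 - 4*z^2 + 2
reduce: trace(b^-1 a^-1 b a^-1 b^-1 a b^-1 a) = trace(a b^-1 a^-1 b a^-1 b^-1 a) * trace(b) - trace(a b^-1 a^-1 b a^-1 b^-1 a b)   [inverse elimination on b] = x^3*y^3*z - x^4*y^2 - x^2*y^4 - 3*x^2*y^2*z^2 + 2*x^3*y*z + 2*x*y^3*z + 3*x*y*z^3 + 4*x^2*y^2 - x^2*z^2 - y^2*z^2 - z^4 - 8*x*y*z + y^2 + 4*z^2 - 2
trace(a b^-1 a^-1 b^-1 a^-1 b a^-1 b^-1) = trace(b^-1 a^-1 b a^-1 b^-1 a b^-1) * trace(a) - trace(b^-1 a^-1 b a^-1 b^-1 a b^-1 a)   [inverse elimination on a] = x^2*y^2*z^2 - x^3*y*z - x*y^3*z - 2*x*y*z^3 + x^2*z^2 + y^2*z^2 + z^4 + 5*x*y*z - x^2 - y^2 - 4*z^2 + 2
trace(a^-1 b^-2 a b^-1 a^-1 b^-1 a^-1 b) = trace(a b^-1 a^-1 b^-1 a^-1 b a^-1 b^-1) * trace(b) - trace(a b^-1 a^-1 b^-1 a^-1 b a^-1)   [inverse elimination on b] = x^2*y^3*z^2 - x^3*y^2*z - x*y^4*z - 2*x*y^2*z^3 + x^2*y*z^2 + y^3*z^2 + y*z^4 + 5*x*y^2*z - x^2*y - y^3 - 4*y*z^2 - x*z + 3*y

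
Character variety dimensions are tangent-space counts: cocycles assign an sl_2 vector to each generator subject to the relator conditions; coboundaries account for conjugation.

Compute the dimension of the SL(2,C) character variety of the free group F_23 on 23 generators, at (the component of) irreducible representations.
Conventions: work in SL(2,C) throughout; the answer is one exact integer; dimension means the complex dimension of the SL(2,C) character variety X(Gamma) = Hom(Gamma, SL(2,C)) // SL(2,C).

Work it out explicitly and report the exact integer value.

66

The free group F_23: 23 generators, no relators.
Z^1(Gamma, Ad rho) = (sl_2)^23: a cocycle is a free choice of one sl_2 vector per generator, so dim Z^1 = 3*23 = 69.
dim B^1 = 3: the coboundary map is injective because an irreducible image has centralizer 0 in sl_2.
dim H^1 = 69 - 3 = 66, which is dim X.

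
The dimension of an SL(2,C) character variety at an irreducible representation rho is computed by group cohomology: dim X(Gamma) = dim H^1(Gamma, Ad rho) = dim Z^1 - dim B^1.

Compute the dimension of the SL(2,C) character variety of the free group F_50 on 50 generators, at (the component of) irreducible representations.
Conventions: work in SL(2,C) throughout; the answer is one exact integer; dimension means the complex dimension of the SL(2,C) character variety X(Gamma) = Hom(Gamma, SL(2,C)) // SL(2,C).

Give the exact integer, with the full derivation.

Gamma = F_50 has 50 generators and no relators.
Z^1(Gamma, Ad rho) = (sl_2)^50: a cocycle is a free choice of one sl_2 vector per generator, so dim Z^1 = 3*50 = 150.
Irreducibility makes the coboundary map sl_2 -> Z^1 injective (trivial centralizer), so dim B^1 = 3.
Therefore dim X = 150 - 3 = 147.

147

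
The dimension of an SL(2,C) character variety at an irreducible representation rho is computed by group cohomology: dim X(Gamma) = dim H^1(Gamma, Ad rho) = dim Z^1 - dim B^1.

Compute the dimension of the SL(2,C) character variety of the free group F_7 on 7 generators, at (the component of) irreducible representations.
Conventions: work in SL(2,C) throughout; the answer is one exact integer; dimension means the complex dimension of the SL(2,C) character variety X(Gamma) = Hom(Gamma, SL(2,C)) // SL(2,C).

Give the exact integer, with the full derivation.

The free group F_7: 7 generators, no relators.
A cocycle picks one sl_2 vector per generator freely, giving dim Z^1 = 3*7 = 21.
dim B^1 = 3: the coboundary map is injective because an irreducible image has centralizer 0 in sl_2.
Therefore dim X = 21 - 3 = 18.

18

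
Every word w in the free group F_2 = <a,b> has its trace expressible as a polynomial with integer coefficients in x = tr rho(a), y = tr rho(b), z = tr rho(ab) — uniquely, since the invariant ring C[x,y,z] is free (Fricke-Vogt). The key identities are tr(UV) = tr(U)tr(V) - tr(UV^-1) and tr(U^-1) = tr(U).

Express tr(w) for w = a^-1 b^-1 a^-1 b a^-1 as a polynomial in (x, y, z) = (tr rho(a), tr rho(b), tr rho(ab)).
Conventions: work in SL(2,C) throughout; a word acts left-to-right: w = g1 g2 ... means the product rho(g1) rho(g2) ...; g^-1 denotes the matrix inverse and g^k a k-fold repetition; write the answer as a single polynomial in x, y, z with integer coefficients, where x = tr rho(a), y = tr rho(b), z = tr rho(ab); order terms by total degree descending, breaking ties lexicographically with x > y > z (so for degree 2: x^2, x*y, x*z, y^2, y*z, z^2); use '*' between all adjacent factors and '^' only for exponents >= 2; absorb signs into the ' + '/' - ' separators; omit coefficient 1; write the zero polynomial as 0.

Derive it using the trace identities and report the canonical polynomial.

trace(b a^-1) = trace(b)*trace(a) - trace(b a)   [inverse elimination on a] = x*y - z
trace(a^-1 b a^-1) = trace(b a^-1)*trace(a) - trace(b)   [inverse elimination on a] = x^2*y - x*z - y
trace(b^2) = trace(b)*trace(b) - trace(1)   [square of b] = y^2 - 2
so trace(b^2 a) = trace(b)*trace(a b) - trace(a)   [square of b] = y*z - x
so trace(b a^-1 b) = trace(b^2)*trace(a) - trace(b^2 a)   [inverse elimination on a] = x*y^2 - y*z - x
so trace(b a b a) = trace(b a)*trace(b a) - trace(1)   [split at a repeated b] = z^2 - 2
so trace(b a^-1 b a) = trace(b a b)*trace(a) - trace(b a b a)   [inverse elimination on a] = x*y*z - x^2 - z^2 + 2
trace(a^-1 b a^-1 b) = trace(b a^-1 b)*trace(a) - trace(b a^-1 b a)   [inverse elimination on a] = x^2*y^2 - 2*x*y*z + z^2 - 2
so trace(a^-1 b^-1 a^-1 b) = trace(a^-1 b a^-1)*trace(b) - trace(a^-1 b a^-1 b)   [inverse elimination on b] = x*y*z - y^2 - z^2 + 2
trace(a^-1 b^-1 a^-1 b a^-1) = trace(a^-1 b^-1 a^-1 b)*trace(a) - trace(a^-1 b^-1 a^-1 b a)   [inverse elimination on a] = x^2*y*z - x*y^2 - x*z^2 + x

x^2*y*z - x*y^2 - x*z^2 + x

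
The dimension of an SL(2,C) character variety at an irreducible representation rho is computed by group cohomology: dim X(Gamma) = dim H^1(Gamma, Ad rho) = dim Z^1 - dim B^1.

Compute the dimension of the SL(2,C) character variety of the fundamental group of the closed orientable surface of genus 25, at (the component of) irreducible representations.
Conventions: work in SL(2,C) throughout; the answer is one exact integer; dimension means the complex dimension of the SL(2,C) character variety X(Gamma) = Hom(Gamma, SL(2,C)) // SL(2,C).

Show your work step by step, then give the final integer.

144

The genus-25 surface group: 2g = 50 generators, one relator prod [a_i, b_i].
A cocycle assigns one sl_2 vector per generator subject to the relator condition d_2(z) = 0: dim of the unconstrained space is 3*2g = 150.
At an irreducible rho, H^2 = coker(d_2) vanishes (Poincare duality: H^2 is dual to H^0 = invariants = 0), so d_2 is surjective onto sl_2 and dim Z^1 = 150 - 3 = 147.
As always at irreducible rho, dim B^1 = 3.
dim H^1 = 147 - 3 = 144 = dim X.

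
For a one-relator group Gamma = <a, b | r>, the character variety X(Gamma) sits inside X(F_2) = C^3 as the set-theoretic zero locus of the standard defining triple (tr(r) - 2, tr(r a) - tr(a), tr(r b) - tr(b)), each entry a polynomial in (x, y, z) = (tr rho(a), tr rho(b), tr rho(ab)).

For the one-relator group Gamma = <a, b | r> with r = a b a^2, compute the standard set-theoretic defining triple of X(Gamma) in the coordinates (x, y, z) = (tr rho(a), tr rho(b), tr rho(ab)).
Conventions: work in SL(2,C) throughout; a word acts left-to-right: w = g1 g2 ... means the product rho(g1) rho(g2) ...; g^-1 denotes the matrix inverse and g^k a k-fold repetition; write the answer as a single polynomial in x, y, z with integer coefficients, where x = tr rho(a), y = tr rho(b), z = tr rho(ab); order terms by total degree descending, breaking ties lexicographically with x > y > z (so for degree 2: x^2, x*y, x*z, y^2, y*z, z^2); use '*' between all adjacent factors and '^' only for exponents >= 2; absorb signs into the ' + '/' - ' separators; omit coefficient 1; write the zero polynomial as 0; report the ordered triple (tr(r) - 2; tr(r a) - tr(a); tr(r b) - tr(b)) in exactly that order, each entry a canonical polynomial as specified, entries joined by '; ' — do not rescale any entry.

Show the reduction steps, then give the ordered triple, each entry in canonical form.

trace(a b a) = trace(a) * trace(b a) - trace(b)  (reduce the a square) = x*z - y
so trace(a b a^2) = trace(a) * trace(a b a) - trace(a b)  (reduce the a square) = x^2*z - x*y - z
reduce: trace(a b a^3) = trace(a) * trace(a^2 b a) - trace(a^2 b)  (reduce the a square) = x^3*z - x^2*y - 2*x*z + y
so trace(b a b a) = trace(b a) * trace(b a) - trace(1)   [split at a repeated b] = z^2 - 2
reduce: trace(b a b) = trace(b) * trace(a b) - trace(a)   [square of b] = y*z - x
reduce: trace(a b a^2 b) = trace(a) * trace(b a b a) - trace(b a b)   [square of a] = x*z^2 - y*z - x
assemble the triple (trace(r) - 2; trace(r a) - x; trace(r b) - y)

x^2*z - x*y - z - 2; x^3*z - x^2*y - 2*x*z - x + y; x*z^2 - y*z - x - y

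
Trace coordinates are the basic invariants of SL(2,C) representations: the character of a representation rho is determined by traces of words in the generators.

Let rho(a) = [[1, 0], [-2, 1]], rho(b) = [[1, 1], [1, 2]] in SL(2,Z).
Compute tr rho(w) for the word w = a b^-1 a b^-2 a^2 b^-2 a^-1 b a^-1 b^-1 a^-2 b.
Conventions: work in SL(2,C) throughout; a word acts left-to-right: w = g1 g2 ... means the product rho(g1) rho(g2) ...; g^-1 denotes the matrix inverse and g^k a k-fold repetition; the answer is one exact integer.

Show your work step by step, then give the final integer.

-6873

rho(a) = [[1, 0], [-2, 1]]
... * rho(b^-1) = [[2, -1], [-1, 1]]  ->  [[2, -1], [-5, 3]]
... * rho(a) = [[1, 0], [-2, 1]]  ->  [[4, -1], [-11, 3]]
... * rho(b^-1) = [[2, -1], [-1, 1]]  ->  [[9, -5], [-25, 14]]
... * rho(b^-1) = [[2, -1], [-1, 1]]  ->  [[23, -14], [-64, 39]]
... * rho(a) = [[1, 0], [-2, 1]]  ->  [[51, -14], [-142, 39]]
... * rho(a) = [[1, 0], [-2, 1]]  ->  [[79, -14], [-220, 39]]
... * rho(b^-1) = [[2, -1], [-1, 1]]  ->  [[172, -93], [-479, 259]]
... * rho(b^-1) = [[2, -1], [-1, 1]]  ->  [[437, -265], [-1217, 738]]
... * rho(a^-1) = [[1, 0], [2, 1]]  ->  [[-93, -265], [259, 738]]
... * rho(b) = [[1, 1], [1, 2]]  ->  [[-358, -623], [997, 1735]]
... * rho(a^-1) = [[1, 0], [2, 1]]  ->  [[-1604, -623], [4467, 1735]]
... * rho(b^-1) = [[2, -1], [-1, 1]]  ->  [[-2585, 981], [7199, -2732]]
... * rho(a^-1) = [[1, 0], [2, 1]]  ->  [[-623, 981], [1735, -2732]]
... * rho(a^-1) = [[1, 0], [2, 1]]  ->  [[1339, 981], [-3729, -2732]]
... * rho(b) = [[1, 1], [1, 2]]  ->  [[2320, 3301], [-6461, -9193]]
tr = 2320 + -9193 = -6873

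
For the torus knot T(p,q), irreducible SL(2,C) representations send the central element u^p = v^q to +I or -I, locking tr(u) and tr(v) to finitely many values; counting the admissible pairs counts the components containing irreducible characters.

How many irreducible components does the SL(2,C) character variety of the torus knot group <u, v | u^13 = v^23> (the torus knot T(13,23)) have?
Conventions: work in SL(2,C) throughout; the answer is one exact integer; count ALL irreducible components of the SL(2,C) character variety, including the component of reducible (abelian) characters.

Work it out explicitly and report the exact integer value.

Gamma = < u, v | u^13 = v^23 > (torus knot T(13,23)); the central element u^13 = v^23 acts as +I or -I in any irreducible SL(2,C) representation.
So on each irreducible component the traces are pinned: tr(u) = 2*cos(pi*alpha/13) with 1 <= alpha <= 12, tr(v) = 2*cos(pi*beta/23) with 1 <= beta <= 22.
Consistency of u^13 = (-1)^alpha I with v^23 = (-1)^beta I forces alpha = beta (mod 2).
Counting: 6 odd alphas x 11 odd betas + 6 even alphas x 11 even betas = 66 + 66 = 132.
components with irreducible characters: 132; plus the single component of reducible (abelian) characters: total 133.

133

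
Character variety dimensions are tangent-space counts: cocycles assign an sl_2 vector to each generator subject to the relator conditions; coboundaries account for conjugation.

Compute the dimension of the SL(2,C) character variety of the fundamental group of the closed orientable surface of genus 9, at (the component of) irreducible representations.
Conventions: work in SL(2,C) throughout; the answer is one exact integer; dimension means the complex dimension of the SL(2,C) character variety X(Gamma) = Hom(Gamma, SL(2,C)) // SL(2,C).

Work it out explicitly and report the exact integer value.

48

The genus-9 surface group: 2g = 18 generators, one relator prod [a_i, b_i].
A cocycle assigns one sl_2 vector per generator subject to the relator condition d_2(z) = 0: dim of the unconstrained space is 3*2g = 54.
d_2 is surjective at irreducible rho (its cokernel H^2 is dual to H^0 = 0), so dim Z^1 = 54 - 3 = 51.
Coboundaries contribute dim B^1 = 3 (injective at irreducible rho).
dim X = dim H^1 = 51 - 3 = 48.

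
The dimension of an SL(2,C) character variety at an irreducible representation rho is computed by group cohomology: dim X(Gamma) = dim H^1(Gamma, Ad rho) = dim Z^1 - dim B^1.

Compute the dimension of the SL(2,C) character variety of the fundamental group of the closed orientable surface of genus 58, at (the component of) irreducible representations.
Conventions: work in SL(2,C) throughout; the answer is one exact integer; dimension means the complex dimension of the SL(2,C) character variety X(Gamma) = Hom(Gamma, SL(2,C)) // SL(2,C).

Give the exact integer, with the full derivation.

342

pi_1 of the closed genus-58 surface has 116 generators bound by the single product-of-commutators relator.
Unconstrained cocycle data is one sl_2 vector per generator (348 dimensions), cut by the relator condition d_2(z) = 0.
H^2 = coker(d_2) is dual to H^0 = 0 at irreducible rho (Poincare duality), so d_2 is onto: dim Z^1 = 345.
As always at irreducible rho, dim B^1 = 3.
dim H^1 = 345 - 3 = 342 = dim X.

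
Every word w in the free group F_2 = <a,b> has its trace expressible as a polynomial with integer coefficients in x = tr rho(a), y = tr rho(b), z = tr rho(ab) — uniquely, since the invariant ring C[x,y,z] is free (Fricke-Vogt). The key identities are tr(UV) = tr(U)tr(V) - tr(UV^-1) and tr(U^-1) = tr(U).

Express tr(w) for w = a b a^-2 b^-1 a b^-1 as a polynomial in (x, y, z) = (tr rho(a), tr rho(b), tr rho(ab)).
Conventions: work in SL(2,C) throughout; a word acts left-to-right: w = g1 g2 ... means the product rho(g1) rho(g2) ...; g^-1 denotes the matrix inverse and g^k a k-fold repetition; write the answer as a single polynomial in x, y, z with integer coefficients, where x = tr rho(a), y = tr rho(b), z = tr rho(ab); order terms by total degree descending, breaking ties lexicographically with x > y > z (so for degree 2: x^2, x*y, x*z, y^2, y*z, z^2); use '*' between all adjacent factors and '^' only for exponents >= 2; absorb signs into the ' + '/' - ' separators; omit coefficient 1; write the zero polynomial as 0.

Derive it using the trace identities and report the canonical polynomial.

-x^3*y^2*z + x^4*y + x^2*y^3 + 2*x^2*y*z^2 - x^3*z - x*y^2*z - x*z^3 - 4*x^2*y + 4*x*z + y

trace(b^2 a) = trace(b)*trace(a b) - trace(a)  (reduce the b square) = y*z - x
trace(b^2) = trace(b)*trace(b) - trace(1)  (reduce the b square) = y^2 - 2
and trace(b a^2 b) = trace(a)*trace(b^2 a) - trace(b^2)  (reduce the a square) = x*y*z - x^2 - y^2 + 2
next, trace(b a b a) = trace(b a)*trace(b a) - trace(1)  (split on b) = z^2 - 2
next, trace(b a^2 b a) = trace(a)*trace(b a b a) - trace(b a b)  (reduce the a square) = x*z^2 - y*z - x
trace(a b a^-1 b a) = trace(b a^2 b)*trace(a) - trace(b a^2 b a)  (eliminate a^-1) = x^2*y*z - x^3 - x*y^2 - x*z^2 + y*z + 3*x
trace(a b a) = trace(a)*trace(b a) - trace(b)  (reduce the a square) = x*z - y
next, trace(b a b a b) = trace(b)*trace(a b a b) - trace(a b a)  (reduce the b square) = y*z^2 - x*z - y
trace(b a b a b a) = trace(b a b a)*trace(b a) - trace(a b)  (split on b) = z^3 - 3*z
and trace(a b a^-1 b a b) = trace(b a b a b)*trace(a) - trace(b a b a b a)  (eliminate a^-1) = x*y*z^2 - x^2*z - z^3 - x*y + 3*z
next, trace(a b^-1 a b a^-1 b) = trace(a b a^-1 b a)*trace(b) - trace(a b a^-1 b a b)  (eliminate b^-1) = x^2*y^2*z - x^3*y - x*y^3 - 2*x*y*z^2 + x^2*z + y^2*z + z^3 + 4*x*y - 3*z
and trace(b^-1 a b^-1 a b a^-1) = trace(a b^-1 a b a^-1)*trace(b) - trace(a b^-1 a b a^-1 b)  (eliminate b^-1) = -x^2*y^2*z + x^3*y + x*y^3 + 2*x*y*z^2 - x^2*z - y^2*z - z^3 - 3*x*y + 3*z
trace(a^2) = trace(a)*trace(a) - trace(1)  (reduce the a square) = x^2 - 2
next, trace(a b^-1 a) = trace(a^2)*trace(b) - trace(a^2 b)  (eliminate b^-1) = x^2*y - x*z - y
next, trace(a b a^-2 b^-1 a b^-1) = trace(b^-1 a b^-1 a b a^-1)*trace(a) - trace(b^-1 a b^-1 a b)  (eliminate a^-1) = -x^3*y^2*z + x^4*y + x^2*y^3 + 2*x^2*y*z^2 - x^3*z - x*y^2*z - x*z^3 - 4*x^2*y + 4*x*z + y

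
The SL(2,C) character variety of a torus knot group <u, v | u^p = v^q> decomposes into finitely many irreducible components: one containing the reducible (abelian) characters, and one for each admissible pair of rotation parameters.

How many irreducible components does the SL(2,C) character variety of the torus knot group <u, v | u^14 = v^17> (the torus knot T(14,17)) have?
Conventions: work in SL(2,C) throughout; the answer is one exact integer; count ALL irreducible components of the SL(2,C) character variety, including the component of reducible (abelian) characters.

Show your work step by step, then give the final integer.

105

In the torus knot group T(14,17), u^14 = v^17 is central, so an irreducible representation sends it to +I or -I (Schur).
On an irreducible component, tr(u) is locked at 2*cos(pi*alpha/14) for some alpha in 1..13, and tr(v) at 2*cos(pi*beta/17) for some beta in 1..16.
u^14 = (-1)^alpha I and v^17 = (-1)^beta I must agree, so alpha and beta have equal parity.
Enumerate parity-matched pairs: 7*8 odd-odd plus 6*8 even-even gives 104.
That is 104 components of irreducible characters, and with the reducible (abelian) component the total is 105.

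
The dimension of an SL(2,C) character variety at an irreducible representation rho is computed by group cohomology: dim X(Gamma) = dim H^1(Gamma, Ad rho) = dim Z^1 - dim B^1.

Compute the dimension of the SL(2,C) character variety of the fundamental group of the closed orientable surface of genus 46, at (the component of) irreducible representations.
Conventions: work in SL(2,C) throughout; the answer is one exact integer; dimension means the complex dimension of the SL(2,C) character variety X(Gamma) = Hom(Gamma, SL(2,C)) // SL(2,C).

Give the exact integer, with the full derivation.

270

The genus-46 surface group: 2g = 92 generators, one relator prod [a_i, b_i].
A cocycle assigns one sl_2 vector per generator subject to the relator condition d_2(z) = 0: dim of the unconstrained space is 3*2g = 276.
At an irreducible rho, H^2 = coker(d_2) vanishes (Poincare duality: H^2 is dual to H^0 = invariants = 0), so d_2 is surjective onto sl_2 and dim Z^1 = 276 - 3 = 273.
dim B^1 = 3 (coboundaries, injective at irreducible rho).
dim X = dim H^1 = 273 - 3 = 270.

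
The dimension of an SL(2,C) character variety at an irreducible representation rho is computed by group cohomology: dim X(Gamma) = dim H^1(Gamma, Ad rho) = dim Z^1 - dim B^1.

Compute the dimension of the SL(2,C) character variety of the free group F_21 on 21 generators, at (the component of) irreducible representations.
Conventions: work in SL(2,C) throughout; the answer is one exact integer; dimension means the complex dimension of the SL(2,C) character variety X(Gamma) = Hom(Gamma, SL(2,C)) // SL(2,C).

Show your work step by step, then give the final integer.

The free group F_21: 21 generators, no relators.
So Z^1 = (sl_2)^21 in full: dim Z^1 = 63.
At an irreducible rho the centralizer of the image in sl_2 is 0, so the coboundary map sl_2 -> Z^1 is injective: dim B^1 = 3.
dim X = dim H^1 = dim Z^1 - dim B^1 = 63 - 3 = 60.

60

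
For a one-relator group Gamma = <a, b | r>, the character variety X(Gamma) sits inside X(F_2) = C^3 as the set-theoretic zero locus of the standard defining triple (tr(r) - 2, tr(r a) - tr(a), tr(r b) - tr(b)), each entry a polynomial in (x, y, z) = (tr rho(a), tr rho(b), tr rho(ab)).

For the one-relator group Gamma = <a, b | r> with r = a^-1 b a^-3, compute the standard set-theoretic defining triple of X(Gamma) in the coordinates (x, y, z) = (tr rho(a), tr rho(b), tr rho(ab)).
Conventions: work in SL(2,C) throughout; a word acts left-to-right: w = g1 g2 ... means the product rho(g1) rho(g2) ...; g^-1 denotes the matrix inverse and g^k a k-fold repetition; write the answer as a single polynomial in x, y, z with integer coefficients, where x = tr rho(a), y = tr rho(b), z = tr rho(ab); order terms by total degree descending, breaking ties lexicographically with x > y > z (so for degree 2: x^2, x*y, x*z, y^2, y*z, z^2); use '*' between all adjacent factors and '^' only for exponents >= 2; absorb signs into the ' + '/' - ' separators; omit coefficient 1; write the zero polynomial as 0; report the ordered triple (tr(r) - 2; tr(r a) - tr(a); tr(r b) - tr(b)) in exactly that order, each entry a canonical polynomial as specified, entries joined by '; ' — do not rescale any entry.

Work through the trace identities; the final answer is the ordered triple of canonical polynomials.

x^4*y - x^3*z - 3*x^2*y + 2*x*z + y - 2; x^3*y - x^2*z - 2*x*y - x + z; x^4*y^2 - 2*x^3*y*z - 2*x^2*y^2 + x^2*z^2 + 3*x*y*z - x^2 - z^2 - y + 2

reduce: tr(b a^-1) = tr(b) * tr(a) - tr(b a)   [inverse elimination on a] = x*y - z
tr(a^-1 b a^-1) = tr(b a^-1) * tr(a) - tr(b)   [inverse elimination on a] = x^2*y - x*z - y
tr(b a^-3) = tr(a^-1 b a^-1) * tr(a) - tr(a^-1 b)   [inverse elimination on a] = x^3*y - x^2*z - 2*x*y + z
tr(a^-1 b a^-3) = tr(b a^-3) * tr(a) - tr(b a^-2)   [inverse elimination on a] = x^4*y - x^3*z - 3*x^2*y + 2*x*z + y
tr(b^2) = tr(b) * tr(b) - tr(1)   [square of b] = y^2 - 2
reduce: tr(b^2 a) = tr(b) * tr(a b) - tr(a)   [square of b] = y*z - x
tr(b a^-1 b) = tr(b^2) * tr(a) - tr(b^2 a)   [inverse elimination on a] = x*y^2 - y*z - x
tr(b a b a) = tr(b a) * tr(b a) - tr(1)   [split at a repeated b] = z^2 - 2
tr(b a^-1 b a) = tr(b a b) * tr(a) - tr(b a b a)   [inverse elimination on a] = x*y*z - x^2 - z^2 + 2
reduce: tr(b a^-1 b a^-1) = tr(b a^-1 b) * tr(a) - tr(b a^-1 b a)   [inverse elimination on a] = x^2*y^2 - 2*x*y*z + z^2 - 2
tr(a^-2 b a^-1 b) = tr(b a^-1 b a^-1) * tr(a) - tr(b a^-1 b)   [inverse elimination on a] = x^3*y^2 - 2*x^2*y*z - x*y^2 + x*z^2 + y*z - x
so tr(a^-1 b a^-3 b) = tr(a^-2 b a^-1 b) * tr(a) - tr(a^-2 b a^-1 b a)   [inverse elimination on a] = x^4*y^2 - 2*x^3*y*z - 2*x^2*y^2 + x^2*z^2 + 3*x*y*z - x^2 - z^2 + 2
assemble the triple (tr(r) - 2; tr(r a) - x; tr(r b) - y)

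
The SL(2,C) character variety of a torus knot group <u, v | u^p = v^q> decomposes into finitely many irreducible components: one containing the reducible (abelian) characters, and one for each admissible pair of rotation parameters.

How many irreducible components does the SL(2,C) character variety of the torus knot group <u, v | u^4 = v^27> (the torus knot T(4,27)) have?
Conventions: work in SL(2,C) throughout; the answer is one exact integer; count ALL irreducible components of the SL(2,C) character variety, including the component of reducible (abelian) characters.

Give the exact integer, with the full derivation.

Gamma = < u, v | u^4 = v^27 > (torus knot T(4,27)); the central element u^4 = v^27 acts as +I or -I in any irreducible SL(2,C) representation.
This locks tr(u) to 2*cos(pi*alpha/4), alpha in 1..3, and tr(v) to 2*cos(pi*beta/27), beta in 1..26, on each component of irreducible characters.
Consistency of u^4 = (-1)^alpha I with v^27 = (-1)^beta I forces alpha = beta (mod 2).
count pairs: odd alpha (2 choices) x odd beta (13), plus even alpha (1) x even beta (13): 2*13 + 1*13 = 39.
Total: 39 irreducible-character components + 1 reducible (abelian) component = 40.

40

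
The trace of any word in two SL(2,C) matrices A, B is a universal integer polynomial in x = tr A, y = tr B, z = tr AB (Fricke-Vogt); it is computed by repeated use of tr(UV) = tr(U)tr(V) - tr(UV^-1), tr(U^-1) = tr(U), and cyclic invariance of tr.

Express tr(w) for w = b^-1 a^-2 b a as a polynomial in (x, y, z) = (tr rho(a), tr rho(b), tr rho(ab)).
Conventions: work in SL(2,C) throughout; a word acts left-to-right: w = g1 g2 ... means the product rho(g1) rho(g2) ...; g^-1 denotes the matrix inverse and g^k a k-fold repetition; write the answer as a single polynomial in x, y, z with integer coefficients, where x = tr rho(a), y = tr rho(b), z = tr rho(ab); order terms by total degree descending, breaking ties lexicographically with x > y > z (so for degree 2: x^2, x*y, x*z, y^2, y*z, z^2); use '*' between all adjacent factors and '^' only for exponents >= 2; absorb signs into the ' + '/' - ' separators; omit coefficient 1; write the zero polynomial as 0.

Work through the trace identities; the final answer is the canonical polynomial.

-x^2*y*z + x^3 + x*y^2 + x*z^2 - 3*x

trace(a^-1 b) = trace(b) trace(a) - trace(b a) = x*y - z
trace(b a b) = trace(b) trace(a b) - trace(a) = y*z - x
trace(b a b a) = trace(b a) trace(b a) - trace(1) = z^2 - 2
trace(b a b a^-1) = trace(b a b) trace(a) - trace(b a b a) = x*y*z - x^2 - z^2 + 2
trace(a^-2 b a b) = trace(b a b a^-1) trace(a) - trace(b a b) = x^2*y*z - x^3 - x*z^2 - y*z + 3*x
trace(b^-1 a^-2 b a) = trace(a^-2 b a) trace(b) - trace(a^-2 b a b) = -x^2*y*z + x^3 + x*y^2 + x*z^2 - 3*x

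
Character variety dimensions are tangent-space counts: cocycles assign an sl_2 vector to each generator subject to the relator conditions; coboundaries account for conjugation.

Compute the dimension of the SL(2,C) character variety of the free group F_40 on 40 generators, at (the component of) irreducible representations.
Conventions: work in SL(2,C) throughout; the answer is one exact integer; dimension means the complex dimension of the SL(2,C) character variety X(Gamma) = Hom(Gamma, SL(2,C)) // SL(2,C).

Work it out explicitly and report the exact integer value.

117

Gamma = F_40 has 40 generators and no relators.
A cocycle picks one sl_2 vector per generator freely, giving dim Z^1 = 3*40 = 120.
At an irreducible rho the centralizer of the image in sl_2 is 0, so the coboundary map sl_2 -> Z^1 is injective: dim B^1 = 3.
Therefore dim X = 120 - 3 = 117.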